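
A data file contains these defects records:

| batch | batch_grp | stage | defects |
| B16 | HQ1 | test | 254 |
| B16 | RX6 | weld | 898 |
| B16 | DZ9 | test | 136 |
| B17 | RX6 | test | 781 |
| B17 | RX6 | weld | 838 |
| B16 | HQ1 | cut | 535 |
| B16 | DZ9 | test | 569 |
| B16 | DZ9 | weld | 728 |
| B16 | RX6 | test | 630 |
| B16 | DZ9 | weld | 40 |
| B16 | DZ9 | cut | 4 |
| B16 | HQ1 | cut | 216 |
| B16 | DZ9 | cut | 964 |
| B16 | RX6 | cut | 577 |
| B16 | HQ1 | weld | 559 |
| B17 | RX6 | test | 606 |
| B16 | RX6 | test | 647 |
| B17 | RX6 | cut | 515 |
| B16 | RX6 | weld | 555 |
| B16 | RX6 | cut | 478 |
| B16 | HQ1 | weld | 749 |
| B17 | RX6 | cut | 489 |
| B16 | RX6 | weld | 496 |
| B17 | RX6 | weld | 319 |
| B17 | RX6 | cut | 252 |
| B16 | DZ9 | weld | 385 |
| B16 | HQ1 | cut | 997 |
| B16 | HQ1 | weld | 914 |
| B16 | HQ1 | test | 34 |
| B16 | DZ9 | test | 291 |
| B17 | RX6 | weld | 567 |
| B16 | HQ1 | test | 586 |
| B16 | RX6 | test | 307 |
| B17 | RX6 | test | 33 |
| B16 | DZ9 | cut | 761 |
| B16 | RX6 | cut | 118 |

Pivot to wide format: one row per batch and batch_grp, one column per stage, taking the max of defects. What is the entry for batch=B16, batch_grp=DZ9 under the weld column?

728

Rows with batch=B16, batch_grp=DZ9 and stage=weld: defects values are 728, 40, 385.
max(728, 40, 385) = 728.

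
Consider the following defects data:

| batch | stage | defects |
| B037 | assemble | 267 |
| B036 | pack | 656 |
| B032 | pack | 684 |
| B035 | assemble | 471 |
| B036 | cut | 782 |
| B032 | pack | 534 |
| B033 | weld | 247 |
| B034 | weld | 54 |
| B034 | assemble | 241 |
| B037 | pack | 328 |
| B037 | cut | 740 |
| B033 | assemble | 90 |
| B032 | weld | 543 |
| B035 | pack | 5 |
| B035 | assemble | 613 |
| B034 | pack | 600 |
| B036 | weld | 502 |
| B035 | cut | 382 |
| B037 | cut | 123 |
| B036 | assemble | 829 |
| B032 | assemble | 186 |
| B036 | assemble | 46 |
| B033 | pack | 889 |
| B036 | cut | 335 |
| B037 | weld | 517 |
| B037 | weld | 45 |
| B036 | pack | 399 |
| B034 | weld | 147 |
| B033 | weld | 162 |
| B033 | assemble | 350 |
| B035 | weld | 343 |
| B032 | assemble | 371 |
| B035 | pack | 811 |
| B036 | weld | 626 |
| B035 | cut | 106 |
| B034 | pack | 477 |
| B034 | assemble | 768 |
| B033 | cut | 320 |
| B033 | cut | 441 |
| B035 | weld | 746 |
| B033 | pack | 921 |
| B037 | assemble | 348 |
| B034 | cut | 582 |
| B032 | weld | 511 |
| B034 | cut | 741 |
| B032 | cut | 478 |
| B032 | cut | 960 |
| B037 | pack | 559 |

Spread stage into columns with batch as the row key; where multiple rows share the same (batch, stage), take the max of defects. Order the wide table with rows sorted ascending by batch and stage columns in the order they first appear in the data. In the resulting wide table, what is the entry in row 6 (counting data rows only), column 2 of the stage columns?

559

With rows sorted ascending by batch, row 6 is batch=B037. stage columns in first-appearance order: assemble, pack, cut, weld; column 2 is pack.
Long rows with batch=B037, stage=pack: max(328, 559) = 559.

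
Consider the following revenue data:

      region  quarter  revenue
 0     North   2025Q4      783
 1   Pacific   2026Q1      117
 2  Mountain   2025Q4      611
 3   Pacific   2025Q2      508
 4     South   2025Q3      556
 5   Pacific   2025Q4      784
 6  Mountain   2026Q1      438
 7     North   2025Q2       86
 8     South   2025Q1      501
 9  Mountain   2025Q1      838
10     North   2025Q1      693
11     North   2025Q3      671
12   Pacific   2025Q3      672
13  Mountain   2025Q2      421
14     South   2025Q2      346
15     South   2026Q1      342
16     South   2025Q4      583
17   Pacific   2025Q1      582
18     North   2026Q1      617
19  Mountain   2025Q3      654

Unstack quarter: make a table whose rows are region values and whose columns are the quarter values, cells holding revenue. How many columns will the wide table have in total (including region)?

1 column for region plus 5 distinct quarter values → 6 columns.

6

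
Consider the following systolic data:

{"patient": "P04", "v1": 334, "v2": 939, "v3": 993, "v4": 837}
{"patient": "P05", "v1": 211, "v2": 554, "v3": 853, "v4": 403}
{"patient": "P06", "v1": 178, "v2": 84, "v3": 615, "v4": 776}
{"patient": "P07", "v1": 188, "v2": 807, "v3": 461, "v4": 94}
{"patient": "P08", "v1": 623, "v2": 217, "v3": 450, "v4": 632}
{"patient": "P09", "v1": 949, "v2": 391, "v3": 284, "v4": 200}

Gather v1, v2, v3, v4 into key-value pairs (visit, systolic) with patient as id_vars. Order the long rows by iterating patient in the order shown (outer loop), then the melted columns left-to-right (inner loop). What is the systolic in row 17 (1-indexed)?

24 rows total (6 × 4). Row 17: index ⌊(17-1)/4⌋ = 4 into patient → P08; (17-1) mod 4 = 0 into the melted columns → v1.
So row 17 is (P08, v1, 623); systolic = 623.

623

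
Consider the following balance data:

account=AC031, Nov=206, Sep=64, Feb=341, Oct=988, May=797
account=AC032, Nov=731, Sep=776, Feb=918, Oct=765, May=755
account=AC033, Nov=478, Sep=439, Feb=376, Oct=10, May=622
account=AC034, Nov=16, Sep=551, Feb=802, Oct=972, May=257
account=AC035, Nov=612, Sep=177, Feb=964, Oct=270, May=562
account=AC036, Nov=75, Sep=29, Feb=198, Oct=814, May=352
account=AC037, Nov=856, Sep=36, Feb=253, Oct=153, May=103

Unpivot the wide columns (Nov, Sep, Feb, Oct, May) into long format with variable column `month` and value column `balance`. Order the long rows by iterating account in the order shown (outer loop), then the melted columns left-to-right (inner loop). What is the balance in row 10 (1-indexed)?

755

35 rows total (7 × 5). Row 10: index ⌊(10-1)/5⌋ = 1 into account → AC032; (10-1) mod 5 = 4 into the melted columns → May.
So row 10 is (AC032, May, 755); balance = 755.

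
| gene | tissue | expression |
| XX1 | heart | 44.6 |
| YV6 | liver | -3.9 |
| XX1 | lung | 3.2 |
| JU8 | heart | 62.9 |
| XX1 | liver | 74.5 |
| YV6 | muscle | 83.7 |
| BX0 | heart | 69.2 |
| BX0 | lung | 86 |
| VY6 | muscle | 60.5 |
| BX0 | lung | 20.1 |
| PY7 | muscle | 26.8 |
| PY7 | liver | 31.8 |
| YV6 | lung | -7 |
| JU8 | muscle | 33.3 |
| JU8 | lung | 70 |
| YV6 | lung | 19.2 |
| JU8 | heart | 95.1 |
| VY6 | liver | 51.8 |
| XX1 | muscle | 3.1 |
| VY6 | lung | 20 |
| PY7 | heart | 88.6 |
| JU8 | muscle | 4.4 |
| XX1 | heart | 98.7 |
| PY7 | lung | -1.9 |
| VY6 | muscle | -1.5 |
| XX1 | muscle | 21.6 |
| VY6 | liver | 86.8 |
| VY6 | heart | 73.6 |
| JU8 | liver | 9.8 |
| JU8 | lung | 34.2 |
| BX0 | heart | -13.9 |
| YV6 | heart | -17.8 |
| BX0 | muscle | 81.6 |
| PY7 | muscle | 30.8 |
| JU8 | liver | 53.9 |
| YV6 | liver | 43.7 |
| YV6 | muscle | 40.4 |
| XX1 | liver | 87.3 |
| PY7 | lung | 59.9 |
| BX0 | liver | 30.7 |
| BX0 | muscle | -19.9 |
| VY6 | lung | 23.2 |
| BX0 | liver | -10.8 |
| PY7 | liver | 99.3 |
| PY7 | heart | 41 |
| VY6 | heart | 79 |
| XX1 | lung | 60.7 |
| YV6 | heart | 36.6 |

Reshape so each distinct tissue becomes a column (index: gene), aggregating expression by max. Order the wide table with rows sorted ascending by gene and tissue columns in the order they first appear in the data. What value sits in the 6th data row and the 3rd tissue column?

With rows sorted ascending by gene, row 6 is gene=YV6. tissue columns in first-appearance order: heart, liver, lung, muscle; column 3 is lung.
Long rows with gene=YV6, tissue=lung: max(-7, 19.2) = 19.2.

19.2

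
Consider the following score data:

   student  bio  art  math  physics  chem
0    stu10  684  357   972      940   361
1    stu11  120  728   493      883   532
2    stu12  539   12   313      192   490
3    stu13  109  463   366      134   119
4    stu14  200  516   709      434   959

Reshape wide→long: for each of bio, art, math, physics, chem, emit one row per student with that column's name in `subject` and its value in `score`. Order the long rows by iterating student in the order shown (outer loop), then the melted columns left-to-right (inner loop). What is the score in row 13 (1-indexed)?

25 rows total (5 × 5). Row 13: index ⌊(13-1)/5⌋ = 2 into student → stu12; (13-1) mod 5 = 2 into the melted columns → math.
So row 13 is (stu12, math, 313); score = 313.

313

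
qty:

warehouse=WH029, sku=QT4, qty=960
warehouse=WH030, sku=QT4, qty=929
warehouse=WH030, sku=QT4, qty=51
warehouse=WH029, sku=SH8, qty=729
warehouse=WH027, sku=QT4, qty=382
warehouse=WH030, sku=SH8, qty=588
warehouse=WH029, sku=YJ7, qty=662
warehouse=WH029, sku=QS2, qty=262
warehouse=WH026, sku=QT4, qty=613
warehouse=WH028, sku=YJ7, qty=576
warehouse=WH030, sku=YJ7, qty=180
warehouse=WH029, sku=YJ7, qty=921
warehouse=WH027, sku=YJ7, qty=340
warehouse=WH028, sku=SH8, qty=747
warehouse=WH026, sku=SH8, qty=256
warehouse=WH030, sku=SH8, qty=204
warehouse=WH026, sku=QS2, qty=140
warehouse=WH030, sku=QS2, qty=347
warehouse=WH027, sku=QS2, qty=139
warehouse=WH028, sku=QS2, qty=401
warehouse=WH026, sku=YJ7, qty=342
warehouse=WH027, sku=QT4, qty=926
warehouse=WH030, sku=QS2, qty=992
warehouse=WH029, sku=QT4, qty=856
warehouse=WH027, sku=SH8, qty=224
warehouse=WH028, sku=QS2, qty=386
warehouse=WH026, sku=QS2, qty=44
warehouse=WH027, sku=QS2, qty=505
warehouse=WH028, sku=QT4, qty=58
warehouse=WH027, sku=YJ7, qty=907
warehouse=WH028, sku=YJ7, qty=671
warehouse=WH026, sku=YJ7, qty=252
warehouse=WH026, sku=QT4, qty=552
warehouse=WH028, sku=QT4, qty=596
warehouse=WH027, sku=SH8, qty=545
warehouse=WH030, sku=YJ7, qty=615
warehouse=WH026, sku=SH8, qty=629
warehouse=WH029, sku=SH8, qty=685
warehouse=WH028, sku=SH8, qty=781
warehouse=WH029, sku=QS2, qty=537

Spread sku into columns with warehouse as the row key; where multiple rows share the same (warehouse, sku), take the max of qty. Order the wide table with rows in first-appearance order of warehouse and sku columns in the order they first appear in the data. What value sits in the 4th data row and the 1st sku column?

613

With rows in first-appearance order of warehouse, row 4 is warehouse=WH026. sku columns in first-appearance order: QT4, SH8, YJ7, QS2; column 1 is QT4.
Long rows with warehouse=WH026, sku=QT4: max(613, 552) = 613.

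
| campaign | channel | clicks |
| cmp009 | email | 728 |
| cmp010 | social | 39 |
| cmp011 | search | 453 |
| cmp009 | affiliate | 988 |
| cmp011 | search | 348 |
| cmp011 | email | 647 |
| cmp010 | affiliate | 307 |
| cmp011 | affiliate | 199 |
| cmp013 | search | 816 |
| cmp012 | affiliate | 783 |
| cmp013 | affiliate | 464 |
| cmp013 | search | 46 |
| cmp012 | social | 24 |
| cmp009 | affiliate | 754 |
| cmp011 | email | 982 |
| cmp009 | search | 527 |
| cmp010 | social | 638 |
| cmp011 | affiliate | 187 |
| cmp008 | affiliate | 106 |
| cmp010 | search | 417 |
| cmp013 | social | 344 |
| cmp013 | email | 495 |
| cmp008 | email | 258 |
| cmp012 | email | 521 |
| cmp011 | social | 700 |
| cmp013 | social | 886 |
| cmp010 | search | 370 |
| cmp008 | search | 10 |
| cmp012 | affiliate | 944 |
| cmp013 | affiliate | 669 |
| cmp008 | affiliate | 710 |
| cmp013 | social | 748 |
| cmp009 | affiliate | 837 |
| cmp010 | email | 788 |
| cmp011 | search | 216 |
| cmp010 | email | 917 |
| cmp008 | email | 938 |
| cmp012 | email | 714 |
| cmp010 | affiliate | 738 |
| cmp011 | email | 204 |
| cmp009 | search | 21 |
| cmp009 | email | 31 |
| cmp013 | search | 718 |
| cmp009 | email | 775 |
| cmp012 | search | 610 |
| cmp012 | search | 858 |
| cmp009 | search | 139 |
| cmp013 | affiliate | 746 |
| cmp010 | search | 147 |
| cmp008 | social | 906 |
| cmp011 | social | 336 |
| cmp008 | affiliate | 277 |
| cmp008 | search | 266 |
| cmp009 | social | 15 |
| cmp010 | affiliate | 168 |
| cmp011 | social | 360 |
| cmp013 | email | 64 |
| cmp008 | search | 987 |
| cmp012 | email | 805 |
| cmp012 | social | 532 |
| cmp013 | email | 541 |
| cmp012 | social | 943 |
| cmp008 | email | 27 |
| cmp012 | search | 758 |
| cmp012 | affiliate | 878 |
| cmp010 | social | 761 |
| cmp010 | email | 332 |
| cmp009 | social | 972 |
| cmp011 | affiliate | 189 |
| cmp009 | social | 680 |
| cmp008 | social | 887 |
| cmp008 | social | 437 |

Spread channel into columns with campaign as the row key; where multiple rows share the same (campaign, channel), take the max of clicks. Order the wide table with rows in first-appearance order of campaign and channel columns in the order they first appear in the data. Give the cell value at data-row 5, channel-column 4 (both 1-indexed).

944

With rows in first-appearance order of campaign, row 5 is campaign=cmp012. channel columns in first-appearance order: email, social, search, affiliate; column 4 is affiliate.
Long rows with campaign=cmp012, channel=affiliate: max(783, 944, 878) = 944.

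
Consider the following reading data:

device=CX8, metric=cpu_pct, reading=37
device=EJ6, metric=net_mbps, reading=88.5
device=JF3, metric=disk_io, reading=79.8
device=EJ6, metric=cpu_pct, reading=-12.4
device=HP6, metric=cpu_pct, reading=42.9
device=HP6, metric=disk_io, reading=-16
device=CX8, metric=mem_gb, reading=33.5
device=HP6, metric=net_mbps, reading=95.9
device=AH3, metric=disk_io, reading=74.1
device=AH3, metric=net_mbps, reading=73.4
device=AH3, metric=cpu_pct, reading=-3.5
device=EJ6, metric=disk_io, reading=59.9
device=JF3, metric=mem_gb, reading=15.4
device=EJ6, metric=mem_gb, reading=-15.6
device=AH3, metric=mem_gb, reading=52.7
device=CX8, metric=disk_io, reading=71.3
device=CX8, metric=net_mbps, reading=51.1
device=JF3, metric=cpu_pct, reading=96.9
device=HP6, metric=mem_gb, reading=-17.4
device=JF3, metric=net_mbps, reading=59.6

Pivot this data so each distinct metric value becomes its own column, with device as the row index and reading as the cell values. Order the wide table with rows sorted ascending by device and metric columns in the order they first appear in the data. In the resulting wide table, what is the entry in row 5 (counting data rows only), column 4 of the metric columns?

With rows sorted ascending by device, row 5 is device=JF3. metric columns in first-appearance order: cpu_pct, net_mbps, disk_io, mem_gb; column 4 is mem_gb.
Long rows with device=JF3, metric=mem_gb: reading = 15.4.

15.4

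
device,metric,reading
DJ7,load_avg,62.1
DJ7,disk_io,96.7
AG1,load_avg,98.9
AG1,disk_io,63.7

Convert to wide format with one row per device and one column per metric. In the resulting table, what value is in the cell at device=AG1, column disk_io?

63.7

Wide layout: rows indexed by device, columns are the 2 distinct metric values (load_avg, disk_io).
Cell (device=AG1, metric=disk_io) draws from the long row where device=AG1 and metric=disk_io, which has reading=63.7.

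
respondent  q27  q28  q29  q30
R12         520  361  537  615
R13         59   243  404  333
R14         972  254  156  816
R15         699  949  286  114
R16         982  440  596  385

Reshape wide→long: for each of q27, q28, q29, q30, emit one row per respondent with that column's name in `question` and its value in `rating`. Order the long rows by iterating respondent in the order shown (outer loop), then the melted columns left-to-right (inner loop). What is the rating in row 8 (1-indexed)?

333

20 rows total (5 × 4). Row 8: index ⌊(8-1)/4⌋ = 1 into respondent → R13; (8-1) mod 4 = 3 into the melted columns → q30.
So row 8 is (R13, q30, 333); rating = 333.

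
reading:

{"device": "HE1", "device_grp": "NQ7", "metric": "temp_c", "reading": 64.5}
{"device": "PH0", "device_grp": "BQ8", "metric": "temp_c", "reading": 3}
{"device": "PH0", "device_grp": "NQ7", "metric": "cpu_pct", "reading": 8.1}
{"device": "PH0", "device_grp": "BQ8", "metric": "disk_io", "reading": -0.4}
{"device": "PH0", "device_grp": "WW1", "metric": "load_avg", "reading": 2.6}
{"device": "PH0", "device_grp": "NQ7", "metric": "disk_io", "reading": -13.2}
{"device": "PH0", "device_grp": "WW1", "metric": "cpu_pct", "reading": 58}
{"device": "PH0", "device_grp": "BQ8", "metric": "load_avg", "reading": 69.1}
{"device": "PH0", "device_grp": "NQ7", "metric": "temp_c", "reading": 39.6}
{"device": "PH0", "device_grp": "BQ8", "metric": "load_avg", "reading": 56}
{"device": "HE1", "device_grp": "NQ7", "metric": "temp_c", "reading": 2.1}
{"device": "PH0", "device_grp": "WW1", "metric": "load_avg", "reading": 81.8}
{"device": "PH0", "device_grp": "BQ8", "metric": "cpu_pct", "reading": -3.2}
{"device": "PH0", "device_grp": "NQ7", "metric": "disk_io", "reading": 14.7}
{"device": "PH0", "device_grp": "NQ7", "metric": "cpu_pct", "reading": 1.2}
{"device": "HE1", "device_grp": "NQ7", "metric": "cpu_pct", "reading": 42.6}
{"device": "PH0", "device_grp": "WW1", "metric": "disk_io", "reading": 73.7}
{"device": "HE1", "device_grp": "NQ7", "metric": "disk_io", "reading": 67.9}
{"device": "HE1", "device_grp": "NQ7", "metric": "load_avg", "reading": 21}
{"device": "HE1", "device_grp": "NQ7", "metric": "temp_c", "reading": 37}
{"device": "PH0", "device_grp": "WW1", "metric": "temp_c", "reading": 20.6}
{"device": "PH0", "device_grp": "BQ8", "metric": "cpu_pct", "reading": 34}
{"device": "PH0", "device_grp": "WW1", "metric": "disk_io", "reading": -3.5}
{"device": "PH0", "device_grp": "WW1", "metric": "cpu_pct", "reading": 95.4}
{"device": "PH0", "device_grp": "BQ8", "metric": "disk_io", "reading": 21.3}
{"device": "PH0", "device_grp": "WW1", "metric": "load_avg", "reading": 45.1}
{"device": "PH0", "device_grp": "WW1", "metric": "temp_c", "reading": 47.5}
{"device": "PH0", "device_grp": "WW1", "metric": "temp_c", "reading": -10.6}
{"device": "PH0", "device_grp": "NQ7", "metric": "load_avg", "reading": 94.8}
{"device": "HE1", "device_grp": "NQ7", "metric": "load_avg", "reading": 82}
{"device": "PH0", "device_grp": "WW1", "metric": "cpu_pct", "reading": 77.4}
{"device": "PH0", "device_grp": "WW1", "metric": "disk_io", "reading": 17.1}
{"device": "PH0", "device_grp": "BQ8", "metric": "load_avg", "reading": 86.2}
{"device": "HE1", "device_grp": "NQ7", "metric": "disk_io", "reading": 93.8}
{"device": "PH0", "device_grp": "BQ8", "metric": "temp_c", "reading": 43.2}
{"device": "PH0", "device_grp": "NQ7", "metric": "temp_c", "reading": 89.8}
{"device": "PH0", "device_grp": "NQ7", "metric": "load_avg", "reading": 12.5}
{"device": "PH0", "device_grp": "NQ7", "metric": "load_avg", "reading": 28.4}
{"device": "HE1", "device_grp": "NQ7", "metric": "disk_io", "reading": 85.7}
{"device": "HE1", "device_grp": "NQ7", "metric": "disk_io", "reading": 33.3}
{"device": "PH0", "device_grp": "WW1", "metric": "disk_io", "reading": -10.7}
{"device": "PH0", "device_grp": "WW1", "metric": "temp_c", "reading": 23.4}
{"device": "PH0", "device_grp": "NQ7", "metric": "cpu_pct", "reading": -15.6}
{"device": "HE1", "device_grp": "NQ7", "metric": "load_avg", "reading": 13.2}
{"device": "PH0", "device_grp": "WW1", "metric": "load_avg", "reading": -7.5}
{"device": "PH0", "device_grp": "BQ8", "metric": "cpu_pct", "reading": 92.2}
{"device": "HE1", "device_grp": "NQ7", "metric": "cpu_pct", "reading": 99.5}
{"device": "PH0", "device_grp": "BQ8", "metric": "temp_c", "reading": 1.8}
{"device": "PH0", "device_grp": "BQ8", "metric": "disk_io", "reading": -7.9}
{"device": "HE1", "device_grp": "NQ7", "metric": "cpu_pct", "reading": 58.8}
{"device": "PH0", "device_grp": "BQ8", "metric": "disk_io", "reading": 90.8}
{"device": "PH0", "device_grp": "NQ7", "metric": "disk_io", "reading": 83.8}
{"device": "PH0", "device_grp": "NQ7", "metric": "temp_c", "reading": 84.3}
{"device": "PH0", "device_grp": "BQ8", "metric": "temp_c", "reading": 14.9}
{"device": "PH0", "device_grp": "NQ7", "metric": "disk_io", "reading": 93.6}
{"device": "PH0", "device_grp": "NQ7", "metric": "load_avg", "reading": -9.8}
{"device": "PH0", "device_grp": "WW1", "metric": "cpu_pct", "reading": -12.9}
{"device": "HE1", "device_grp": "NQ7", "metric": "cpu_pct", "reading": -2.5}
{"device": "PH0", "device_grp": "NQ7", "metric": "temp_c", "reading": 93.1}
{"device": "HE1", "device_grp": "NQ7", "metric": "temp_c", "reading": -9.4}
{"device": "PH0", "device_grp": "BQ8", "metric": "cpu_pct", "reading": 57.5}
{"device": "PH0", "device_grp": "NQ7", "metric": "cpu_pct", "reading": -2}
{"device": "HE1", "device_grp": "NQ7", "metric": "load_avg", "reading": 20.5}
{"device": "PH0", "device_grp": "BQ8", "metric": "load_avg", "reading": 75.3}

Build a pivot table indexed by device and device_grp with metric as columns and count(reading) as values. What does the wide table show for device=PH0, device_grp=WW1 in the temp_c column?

Rows with device=PH0, device_grp=WW1 and metric=temp_c: reading values are 20.6, 47.5, -10.6, 23.4.
4 rows match — count = 4.

4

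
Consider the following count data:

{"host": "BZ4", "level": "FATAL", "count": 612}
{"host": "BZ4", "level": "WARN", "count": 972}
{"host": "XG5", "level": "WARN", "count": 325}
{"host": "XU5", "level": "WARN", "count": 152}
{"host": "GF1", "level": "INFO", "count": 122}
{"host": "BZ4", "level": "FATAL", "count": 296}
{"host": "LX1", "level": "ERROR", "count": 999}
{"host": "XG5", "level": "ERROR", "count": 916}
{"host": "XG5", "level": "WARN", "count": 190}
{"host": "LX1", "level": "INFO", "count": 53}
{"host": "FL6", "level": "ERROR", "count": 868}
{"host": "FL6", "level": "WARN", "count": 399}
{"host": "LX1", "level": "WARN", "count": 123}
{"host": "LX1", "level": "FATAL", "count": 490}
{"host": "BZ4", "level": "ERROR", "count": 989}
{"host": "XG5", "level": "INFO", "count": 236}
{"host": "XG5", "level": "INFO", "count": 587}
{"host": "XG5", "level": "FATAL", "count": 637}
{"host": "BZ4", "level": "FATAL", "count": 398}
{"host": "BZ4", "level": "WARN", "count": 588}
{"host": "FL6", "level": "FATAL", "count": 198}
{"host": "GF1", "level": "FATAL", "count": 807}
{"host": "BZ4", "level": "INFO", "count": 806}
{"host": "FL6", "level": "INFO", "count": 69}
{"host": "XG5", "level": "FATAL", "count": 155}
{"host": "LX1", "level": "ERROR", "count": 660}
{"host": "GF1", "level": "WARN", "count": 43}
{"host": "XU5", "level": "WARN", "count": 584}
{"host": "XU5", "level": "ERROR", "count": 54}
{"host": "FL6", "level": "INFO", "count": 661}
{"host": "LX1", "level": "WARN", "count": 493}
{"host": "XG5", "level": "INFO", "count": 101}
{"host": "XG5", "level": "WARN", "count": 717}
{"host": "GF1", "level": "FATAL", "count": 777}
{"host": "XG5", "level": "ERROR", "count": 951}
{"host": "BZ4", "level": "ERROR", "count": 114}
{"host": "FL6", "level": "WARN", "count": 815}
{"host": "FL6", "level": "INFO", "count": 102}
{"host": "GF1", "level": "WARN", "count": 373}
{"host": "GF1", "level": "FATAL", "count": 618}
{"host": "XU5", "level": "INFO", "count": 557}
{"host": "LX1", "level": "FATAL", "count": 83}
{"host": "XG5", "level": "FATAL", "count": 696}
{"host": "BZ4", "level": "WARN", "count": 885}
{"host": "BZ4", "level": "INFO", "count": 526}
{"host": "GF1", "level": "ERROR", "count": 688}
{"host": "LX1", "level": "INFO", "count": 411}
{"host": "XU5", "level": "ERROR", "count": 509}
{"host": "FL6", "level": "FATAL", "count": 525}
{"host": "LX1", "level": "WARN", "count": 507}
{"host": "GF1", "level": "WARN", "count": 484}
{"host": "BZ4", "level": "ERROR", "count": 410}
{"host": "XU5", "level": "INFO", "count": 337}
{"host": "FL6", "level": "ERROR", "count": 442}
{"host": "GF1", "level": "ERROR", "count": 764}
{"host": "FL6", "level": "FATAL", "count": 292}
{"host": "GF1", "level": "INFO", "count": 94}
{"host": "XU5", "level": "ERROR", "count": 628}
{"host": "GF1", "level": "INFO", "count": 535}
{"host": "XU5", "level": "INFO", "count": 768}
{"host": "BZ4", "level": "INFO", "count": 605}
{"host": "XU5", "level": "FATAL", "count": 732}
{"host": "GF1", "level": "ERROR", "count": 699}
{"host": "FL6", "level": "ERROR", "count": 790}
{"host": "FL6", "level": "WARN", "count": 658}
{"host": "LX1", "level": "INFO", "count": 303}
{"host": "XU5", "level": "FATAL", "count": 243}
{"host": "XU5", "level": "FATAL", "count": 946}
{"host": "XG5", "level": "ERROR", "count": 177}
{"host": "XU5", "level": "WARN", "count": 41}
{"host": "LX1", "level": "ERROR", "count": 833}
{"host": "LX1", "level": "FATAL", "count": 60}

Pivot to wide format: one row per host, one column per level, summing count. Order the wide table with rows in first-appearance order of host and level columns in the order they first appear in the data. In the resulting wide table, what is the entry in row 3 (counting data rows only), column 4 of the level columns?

1191

With rows in first-appearance order of host, row 3 is host=XU5. level columns in first-appearance order: FATAL, WARN, INFO, ERROR; column 4 is ERROR.
Long rows with host=XU5, level=ERROR: 54 + 509 + 628 = 1191.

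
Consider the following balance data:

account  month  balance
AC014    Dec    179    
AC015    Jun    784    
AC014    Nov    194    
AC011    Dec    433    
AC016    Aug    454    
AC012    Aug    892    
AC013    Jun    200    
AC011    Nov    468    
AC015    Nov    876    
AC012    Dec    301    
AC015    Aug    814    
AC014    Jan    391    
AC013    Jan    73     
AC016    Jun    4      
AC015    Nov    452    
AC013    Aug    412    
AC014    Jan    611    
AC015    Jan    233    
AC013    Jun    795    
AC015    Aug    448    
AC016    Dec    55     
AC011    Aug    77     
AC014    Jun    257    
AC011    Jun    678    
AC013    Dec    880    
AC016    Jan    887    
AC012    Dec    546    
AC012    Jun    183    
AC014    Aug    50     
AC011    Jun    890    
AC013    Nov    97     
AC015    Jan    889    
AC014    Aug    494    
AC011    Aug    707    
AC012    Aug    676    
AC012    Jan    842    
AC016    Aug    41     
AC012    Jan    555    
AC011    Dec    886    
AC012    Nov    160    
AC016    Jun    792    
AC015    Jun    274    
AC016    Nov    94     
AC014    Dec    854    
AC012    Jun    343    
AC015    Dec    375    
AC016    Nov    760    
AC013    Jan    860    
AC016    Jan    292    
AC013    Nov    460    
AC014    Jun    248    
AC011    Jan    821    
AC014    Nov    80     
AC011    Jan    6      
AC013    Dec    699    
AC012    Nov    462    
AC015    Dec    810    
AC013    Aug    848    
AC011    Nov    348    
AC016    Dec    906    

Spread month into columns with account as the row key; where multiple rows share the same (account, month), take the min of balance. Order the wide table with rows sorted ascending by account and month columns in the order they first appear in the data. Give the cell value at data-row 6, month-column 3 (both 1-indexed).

94

With rows sorted ascending by account, row 6 is account=AC016. month columns in first-appearance order: Dec, Jun, Nov, Aug, Jan; column 3 is Nov.
Long rows with account=AC016, month=Nov: min(94, 760) = 94.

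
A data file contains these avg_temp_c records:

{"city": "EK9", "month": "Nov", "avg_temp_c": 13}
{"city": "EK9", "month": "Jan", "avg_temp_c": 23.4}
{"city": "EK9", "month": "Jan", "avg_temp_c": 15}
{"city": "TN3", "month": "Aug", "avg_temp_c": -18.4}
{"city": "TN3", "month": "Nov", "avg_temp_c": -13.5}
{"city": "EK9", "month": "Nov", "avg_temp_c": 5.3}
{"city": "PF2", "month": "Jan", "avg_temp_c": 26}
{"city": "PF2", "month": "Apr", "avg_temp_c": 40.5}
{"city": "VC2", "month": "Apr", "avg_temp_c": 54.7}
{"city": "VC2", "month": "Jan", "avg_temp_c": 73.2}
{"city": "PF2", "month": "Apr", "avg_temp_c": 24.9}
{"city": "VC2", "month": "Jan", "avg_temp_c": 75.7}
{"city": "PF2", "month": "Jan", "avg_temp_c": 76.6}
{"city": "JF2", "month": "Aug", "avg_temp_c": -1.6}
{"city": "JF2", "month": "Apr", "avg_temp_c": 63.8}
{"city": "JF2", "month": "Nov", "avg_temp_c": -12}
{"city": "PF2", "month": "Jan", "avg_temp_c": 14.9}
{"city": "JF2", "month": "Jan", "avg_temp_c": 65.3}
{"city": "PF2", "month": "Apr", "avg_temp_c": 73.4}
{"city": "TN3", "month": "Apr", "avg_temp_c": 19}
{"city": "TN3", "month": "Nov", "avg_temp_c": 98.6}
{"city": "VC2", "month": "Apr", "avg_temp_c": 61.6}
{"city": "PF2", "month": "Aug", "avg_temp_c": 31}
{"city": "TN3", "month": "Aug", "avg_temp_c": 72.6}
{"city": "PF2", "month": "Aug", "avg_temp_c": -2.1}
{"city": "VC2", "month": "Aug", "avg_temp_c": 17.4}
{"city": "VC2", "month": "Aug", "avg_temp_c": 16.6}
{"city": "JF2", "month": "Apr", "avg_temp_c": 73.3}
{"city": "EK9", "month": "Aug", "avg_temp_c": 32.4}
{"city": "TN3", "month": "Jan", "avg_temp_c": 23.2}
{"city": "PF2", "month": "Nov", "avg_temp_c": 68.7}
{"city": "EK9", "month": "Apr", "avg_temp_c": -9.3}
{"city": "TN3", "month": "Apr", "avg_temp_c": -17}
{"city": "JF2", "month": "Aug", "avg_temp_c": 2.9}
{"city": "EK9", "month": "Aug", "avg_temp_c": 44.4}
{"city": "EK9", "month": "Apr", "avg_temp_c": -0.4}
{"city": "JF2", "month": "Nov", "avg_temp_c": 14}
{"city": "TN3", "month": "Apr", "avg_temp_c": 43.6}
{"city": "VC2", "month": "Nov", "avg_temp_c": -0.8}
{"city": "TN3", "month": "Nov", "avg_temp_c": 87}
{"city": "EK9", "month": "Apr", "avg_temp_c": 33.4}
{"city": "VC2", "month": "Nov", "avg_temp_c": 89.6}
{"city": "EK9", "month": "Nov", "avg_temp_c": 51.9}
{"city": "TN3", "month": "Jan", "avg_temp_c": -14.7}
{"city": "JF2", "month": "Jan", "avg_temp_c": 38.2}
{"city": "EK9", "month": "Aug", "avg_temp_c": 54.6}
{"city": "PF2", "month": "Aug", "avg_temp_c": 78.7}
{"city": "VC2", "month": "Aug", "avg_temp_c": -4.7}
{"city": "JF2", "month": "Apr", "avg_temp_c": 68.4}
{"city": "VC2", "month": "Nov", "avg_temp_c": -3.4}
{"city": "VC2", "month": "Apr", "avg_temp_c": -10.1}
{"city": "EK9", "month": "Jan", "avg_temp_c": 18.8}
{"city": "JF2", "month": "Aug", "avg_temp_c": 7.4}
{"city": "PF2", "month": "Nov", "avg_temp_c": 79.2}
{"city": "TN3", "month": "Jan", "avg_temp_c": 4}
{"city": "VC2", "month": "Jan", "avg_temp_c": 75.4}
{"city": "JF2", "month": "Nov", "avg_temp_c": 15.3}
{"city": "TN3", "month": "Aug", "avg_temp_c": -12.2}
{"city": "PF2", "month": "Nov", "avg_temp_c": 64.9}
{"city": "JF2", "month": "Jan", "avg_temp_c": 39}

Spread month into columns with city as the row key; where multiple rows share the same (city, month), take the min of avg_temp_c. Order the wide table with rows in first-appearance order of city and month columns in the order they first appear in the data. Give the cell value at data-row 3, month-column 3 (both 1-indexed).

With rows in first-appearance order of city, row 3 is city=PF2. month columns in first-appearance order: Nov, Jan, Aug, Apr; column 3 is Aug.
Long rows with city=PF2, month=Aug: min(31, -2.1, 78.7) = -2.1.

-2.1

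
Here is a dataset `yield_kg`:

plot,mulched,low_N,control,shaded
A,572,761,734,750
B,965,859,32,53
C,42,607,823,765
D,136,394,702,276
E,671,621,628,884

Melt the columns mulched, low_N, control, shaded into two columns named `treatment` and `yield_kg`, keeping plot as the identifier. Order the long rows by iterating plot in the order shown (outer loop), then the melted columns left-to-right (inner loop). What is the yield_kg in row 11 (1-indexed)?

20 rows total (5 × 4). Row 11: index ⌊(11-1)/4⌋ = 2 into plot → C; (11-1) mod 4 = 2 into the melted columns → control.
So row 11 is (C, control, 823); yield_kg = 823.

823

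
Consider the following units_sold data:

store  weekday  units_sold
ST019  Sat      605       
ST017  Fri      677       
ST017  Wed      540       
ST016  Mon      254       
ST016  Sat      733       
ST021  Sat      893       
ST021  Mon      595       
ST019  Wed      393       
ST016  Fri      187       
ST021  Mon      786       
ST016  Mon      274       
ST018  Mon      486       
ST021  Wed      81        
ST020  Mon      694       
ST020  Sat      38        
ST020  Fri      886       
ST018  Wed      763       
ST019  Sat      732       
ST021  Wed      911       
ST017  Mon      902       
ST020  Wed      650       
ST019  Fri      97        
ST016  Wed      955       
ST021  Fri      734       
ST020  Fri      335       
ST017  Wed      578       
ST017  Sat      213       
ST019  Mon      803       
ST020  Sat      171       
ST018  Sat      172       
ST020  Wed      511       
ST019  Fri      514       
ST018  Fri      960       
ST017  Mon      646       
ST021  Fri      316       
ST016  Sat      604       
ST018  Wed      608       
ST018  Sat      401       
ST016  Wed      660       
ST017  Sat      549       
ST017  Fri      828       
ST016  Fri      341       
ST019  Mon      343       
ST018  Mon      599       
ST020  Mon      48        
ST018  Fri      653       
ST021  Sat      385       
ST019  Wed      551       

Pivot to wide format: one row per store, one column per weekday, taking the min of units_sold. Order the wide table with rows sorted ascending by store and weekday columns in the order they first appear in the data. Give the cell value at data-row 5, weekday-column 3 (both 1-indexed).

511

With rows sorted ascending by store, row 5 is store=ST020. weekday columns in first-appearance order: Sat, Fri, Wed, Mon; column 3 is Wed.
Long rows with store=ST020, weekday=Wed: min(650, 511) = 511.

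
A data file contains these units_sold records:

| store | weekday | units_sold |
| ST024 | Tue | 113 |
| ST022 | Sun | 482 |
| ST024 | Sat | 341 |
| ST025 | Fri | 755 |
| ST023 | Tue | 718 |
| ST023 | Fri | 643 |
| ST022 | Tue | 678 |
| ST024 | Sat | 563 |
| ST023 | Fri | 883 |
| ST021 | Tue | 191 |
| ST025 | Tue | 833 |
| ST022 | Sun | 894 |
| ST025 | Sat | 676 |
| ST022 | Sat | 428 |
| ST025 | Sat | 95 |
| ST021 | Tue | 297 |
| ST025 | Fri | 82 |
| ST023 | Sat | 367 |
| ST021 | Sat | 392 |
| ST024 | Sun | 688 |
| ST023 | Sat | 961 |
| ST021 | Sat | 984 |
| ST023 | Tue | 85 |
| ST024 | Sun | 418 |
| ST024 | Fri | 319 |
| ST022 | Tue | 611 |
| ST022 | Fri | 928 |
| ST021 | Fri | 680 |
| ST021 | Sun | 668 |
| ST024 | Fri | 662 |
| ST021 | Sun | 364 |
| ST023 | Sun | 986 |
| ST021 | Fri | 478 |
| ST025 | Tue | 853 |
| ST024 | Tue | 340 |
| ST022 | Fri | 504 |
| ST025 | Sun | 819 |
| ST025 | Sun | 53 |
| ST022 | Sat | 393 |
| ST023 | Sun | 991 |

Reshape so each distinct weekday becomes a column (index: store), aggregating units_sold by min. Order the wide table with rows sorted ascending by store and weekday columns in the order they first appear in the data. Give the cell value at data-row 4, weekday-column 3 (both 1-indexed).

With rows sorted ascending by store, row 4 is store=ST024. weekday columns in first-appearance order: Tue, Sun, Sat, Fri; column 3 is Sat.
Long rows with store=ST024, weekday=Sat: min(341, 563) = 341.

341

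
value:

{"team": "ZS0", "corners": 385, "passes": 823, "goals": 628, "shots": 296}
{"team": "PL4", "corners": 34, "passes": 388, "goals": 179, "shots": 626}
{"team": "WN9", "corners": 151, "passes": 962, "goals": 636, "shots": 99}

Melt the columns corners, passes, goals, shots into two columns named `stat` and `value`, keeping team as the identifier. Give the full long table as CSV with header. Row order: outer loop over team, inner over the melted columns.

team,stat,value
ZS0,corners,385
ZS0,passes,823
ZS0,goals,628
ZS0,shots,296
PL4,corners,34
PL4,passes,388
PL4,goals,179
PL4,shots,626
WN9,corners,151
WN9,passes,962
WN9,goals,636
WN9,shots,99

Each (team, column) pair becomes one row: 3 × 4 = 12 rows.
For example, (ZS0, corners) → value=385.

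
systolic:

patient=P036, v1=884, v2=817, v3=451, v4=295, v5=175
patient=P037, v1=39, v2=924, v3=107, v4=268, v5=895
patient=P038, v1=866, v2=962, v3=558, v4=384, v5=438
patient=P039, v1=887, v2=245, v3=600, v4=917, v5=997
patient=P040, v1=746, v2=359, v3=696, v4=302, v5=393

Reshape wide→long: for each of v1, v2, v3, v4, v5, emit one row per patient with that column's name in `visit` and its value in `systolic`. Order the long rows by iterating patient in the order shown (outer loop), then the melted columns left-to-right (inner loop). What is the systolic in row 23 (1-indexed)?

696

25 rows total (5 × 5). Row 23: index ⌊(23-1)/5⌋ = 4 into patient → P040; (23-1) mod 5 = 2 into the melted columns → v3.
So row 23 is (P040, v3, 696); systolic = 696.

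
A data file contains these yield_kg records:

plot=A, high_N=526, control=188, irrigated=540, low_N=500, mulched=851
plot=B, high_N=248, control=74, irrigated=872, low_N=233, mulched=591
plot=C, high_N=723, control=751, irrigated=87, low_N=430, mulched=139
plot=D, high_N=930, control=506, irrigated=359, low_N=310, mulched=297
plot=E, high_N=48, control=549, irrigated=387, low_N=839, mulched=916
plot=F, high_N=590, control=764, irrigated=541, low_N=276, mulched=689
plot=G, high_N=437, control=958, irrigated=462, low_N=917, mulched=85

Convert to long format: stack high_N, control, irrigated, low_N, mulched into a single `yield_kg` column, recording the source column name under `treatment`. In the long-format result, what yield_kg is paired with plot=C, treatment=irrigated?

Unpivoting turns each (plot, wide-column) pair into one long row.
The wide cell at row C, column irrigated holds 87, so the long row (C, irrigated) has yield_kg=87.

87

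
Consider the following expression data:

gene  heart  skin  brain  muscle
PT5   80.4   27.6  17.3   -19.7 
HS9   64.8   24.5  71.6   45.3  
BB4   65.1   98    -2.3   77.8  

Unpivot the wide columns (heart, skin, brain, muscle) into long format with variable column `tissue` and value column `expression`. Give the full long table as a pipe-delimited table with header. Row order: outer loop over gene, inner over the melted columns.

Each (gene, column) pair becomes one row: 3 × 4 = 12 rows.
For example, (PT5, heart) → expression=80.4.

| gene | tissue | expression |
| PT5 | heart | 80.4 |
| PT5 | skin | 27.6 |
| PT5 | brain | 17.3 |
| PT5 | muscle | -19.7 |
| HS9 | heart | 64.8 |
| HS9 | skin | 24.5 |
| HS9 | brain | 71.6 |
| HS9 | muscle | 45.3 |
| BB4 | heart | 65.1 |
| BB4 | skin | 98 |
| BB4 | brain | -2.3 |
| BB4 | muscle | 77.8 |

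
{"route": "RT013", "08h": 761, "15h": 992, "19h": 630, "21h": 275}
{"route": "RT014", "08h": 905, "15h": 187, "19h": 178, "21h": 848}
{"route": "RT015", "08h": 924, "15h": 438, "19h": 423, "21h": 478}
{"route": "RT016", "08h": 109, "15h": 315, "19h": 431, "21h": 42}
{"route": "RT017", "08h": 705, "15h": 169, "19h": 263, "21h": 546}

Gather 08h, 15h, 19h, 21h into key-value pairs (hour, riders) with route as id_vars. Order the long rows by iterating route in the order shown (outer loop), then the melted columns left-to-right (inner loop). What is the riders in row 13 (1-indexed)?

109

20 rows total (5 × 4). Row 13: index ⌊(13-1)/4⌋ = 3 into route → RT016; (13-1) mod 4 = 0 into the melted columns → 08h.
So row 13 is (RT016, 08h, 109); riders = 109.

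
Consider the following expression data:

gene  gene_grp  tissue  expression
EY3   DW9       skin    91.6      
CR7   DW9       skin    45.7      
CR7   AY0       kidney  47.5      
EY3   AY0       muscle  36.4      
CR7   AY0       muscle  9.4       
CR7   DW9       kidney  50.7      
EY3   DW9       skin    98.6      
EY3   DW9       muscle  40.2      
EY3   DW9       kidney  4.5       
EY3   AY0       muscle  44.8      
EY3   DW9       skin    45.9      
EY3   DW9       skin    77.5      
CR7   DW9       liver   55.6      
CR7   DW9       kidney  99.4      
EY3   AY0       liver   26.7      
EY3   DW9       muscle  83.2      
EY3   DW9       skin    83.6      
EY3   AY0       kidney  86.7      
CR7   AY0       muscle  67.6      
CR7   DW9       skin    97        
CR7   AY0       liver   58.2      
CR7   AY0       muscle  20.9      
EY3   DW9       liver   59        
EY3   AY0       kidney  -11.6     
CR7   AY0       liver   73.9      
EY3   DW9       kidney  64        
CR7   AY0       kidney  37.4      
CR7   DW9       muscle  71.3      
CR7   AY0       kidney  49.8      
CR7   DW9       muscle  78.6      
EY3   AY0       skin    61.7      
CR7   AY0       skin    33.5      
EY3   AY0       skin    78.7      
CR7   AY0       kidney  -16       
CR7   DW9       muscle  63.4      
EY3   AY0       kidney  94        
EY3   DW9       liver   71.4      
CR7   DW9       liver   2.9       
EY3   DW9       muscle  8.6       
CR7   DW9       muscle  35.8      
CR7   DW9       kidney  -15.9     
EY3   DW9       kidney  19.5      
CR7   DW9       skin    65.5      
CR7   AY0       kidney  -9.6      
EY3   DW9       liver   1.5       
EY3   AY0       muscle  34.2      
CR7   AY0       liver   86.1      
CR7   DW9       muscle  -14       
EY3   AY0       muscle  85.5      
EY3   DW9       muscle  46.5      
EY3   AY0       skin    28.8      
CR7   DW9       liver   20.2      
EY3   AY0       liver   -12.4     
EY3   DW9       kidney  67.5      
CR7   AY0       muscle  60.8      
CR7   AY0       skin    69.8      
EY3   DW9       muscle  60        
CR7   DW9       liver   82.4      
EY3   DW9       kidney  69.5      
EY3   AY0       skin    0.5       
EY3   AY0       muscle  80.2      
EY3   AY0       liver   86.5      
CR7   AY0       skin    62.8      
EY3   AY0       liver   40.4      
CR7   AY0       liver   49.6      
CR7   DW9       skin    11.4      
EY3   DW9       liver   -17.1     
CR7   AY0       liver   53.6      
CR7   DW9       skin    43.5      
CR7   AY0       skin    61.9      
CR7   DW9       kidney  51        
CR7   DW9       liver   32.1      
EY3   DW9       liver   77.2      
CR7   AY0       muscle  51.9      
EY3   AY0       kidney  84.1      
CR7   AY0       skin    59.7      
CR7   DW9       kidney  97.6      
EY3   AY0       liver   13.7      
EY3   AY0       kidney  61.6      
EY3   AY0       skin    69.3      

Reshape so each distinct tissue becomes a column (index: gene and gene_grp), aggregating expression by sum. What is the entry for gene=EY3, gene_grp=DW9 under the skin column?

397.2

Rows with gene=EY3, gene_grp=DW9 and tissue=skin: expression values are 91.6, 98.6, 45.9, 77.5, 83.6.
91.6 + 98.6 + 45.9 + 77.5 + 83.6 = 397.2.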